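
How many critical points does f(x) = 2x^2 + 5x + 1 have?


Find where f'(x) = 0:
f'(x) = 4x + 5
Set f'(x) = 0:
4x + 5 = 0
x = -5 / 4 = -5/4
This is a linear equation in x, so there is exactly one solution.
Number of critical points: 1

1


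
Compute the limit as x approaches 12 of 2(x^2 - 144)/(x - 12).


Direct substitution gives 0/0, so we factor the numerator.
Factor: 2(x^2 - 144) = 2 * (x - 12)(x + 12)
Cancel the common factor (x - 12):
2(x^2 - 144)/(x - 12) = 2 * (x + 12)
Now substitute x = 12:
= 2 * (12 + 12) = 48

48


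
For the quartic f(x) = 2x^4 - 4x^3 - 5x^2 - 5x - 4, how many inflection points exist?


Inflection points occur where f''(x) = 0 and concavity changes.
f(x) = 2x^4 - 4x^3 - 5x^2 - 5x - 4
f'(x) = 8x^3 - 12x^2 - 10x - 5
f''(x) = 24x^2 - 24x - 10
This is a quadratic in x. Use the discriminant to count real roots.
Discriminant = (-24)^2 - 4 * 24 * (-10)
= 576 - (-960)
= 1536
Since discriminant > 0, f''(x) = 0 has 2 distinct real solutions.
A quadratic with two distinct real roots changes sign at each root, so concavity changes at both.
Number of inflection points: 2

2


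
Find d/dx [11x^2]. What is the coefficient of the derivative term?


We apply the power rule: d/dx [ax^n] = a*n * x^(n-1)
d/dx [11x^2]
= 11 * 2 * x^(2-1)
= 22x
The coefficient is 22

22


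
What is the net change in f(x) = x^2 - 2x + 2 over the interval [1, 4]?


Net change = f(b) - f(a)
f(x) = x^2 - 2x + 2
Compute f(4):
f(4) = 1 * 4^2 - 2 * 4 + 2
= 16 - 8 + 2
= 10
Compute f(1):
f(1) = 1 * 1^2 - 2 * 1 + 2
= 1 - 2 + 2
= 1
Net change = 10 - 1 = 9

9


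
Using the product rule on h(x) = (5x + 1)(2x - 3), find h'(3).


Let u(x) = 5x + 1 and v(x) = 2x - 3
u'(x) = 5
v'(x) = 2
Product rule: h'(x) = u'(x)*v(x) + u(x)*v'(x)
= 5 * (2x - 3) + (5x + 1) * 2
At x = 3:
u(3) = 5 * 3 + 1 = 16
v(3) = 2 * 3 - 3 = 3
h'(3) = 5 * 3 + 16 * 2
= 15 + 32
= 47

47


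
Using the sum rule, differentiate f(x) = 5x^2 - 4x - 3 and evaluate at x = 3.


Differentiate term by term using power and sum rules:
f(x) = 5x^2 - 4x - 3
f'(x) = 10x - 4
Substitute x = 3:
f'(3) = 10 * 3 - 4
= 30 - 4
= 26

26


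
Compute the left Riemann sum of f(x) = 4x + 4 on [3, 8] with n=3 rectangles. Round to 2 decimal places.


Left Riemann sum uses left endpoints of each subinterval.
Interval: [3, 8], n = 3
dx = (8 - 3) / 3 = 5/3
Left endpoints: [3, 14/3, 19/3]
f values: [16, 68/3, 88/3]
Sum = dx * (sum of f values)
= 5/3 * 68
= 340/3 ≈ 113.33

113.33


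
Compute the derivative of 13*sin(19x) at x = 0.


Apply the chain rule to differentiate 13*sin(19x):
d/dx [13*sin(19x)]
= 13 * cos(19x) * d/dx(19x)
= 13 * 19 * cos(19x)
= 247 * cos(19x)
Evaluate at x = 0:
= 247 * cos(0)
= 247 * 1
= 247

247


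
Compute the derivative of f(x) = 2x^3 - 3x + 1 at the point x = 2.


Differentiate f(x) = 2x^3 - 3x + 1 term by term:
f'(x) = 6x^2 - 3
Substitute x = 2:
f'(2) = 6 * 2^2 + 0 * 2 - 3
= 24 + 0 - 3
= 21

21


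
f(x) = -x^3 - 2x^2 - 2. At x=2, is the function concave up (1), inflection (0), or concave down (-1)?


Concavity is determined by the sign of f''(x).
f(x) = -x^3 - 2x^2 - 2
f'(x) = -3x^2 - 4x
f''(x) = -6x - 4
f''(2) = -6 * 2 - 4
= -12 - 4
= -16
Since f''(2) < 0, the function is concave down (-1)

-1


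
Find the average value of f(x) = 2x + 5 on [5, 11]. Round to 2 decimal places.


Average value = 1/(b-a) * integral from a to b of f(x) dx
First compute the integral of 2x + 5:
F(x) = x^2 + 5x
F(11) = 1 * 121 + 5 * 11 = 176
F(5) = 1 * 25 + 5 * 5 = 50
Integral = 176 - 50 = 126
Average = 126 / (11 - 5) = 126 / 6
= 21 = 21.00

21.00


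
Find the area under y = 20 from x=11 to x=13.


The area under a constant function y = 20 is a rectangle.
Width = 13 - 11 = 2
Height = 20
Area = width * height
= 2 * 20
= 40

40


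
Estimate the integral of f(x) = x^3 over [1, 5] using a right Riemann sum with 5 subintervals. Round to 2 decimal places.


Right Riemann sum uses right endpoints of each subinterval.
Interval: [1, 5], n = 5
dx = (5 - 1) / 5 = 4/5
Right endpoints: [9/5, 13/5, 17/5, 21/5, 5]
f values: [729/125, 2197/125, 4913/125, 9261/125, 125]
Sum = dx * (sum of f values)
= 4/5 * 1309/5
= 5236/25 = 209.44

209.44


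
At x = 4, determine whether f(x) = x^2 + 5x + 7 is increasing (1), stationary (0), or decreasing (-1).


Compute f'(x) to determine behavior:
f'(x) = 2x + 5
f'(4) = 2 * 4 + 5
= 8 + 5
= 13
Since f'(4) > 0, the function is increasing (1)

1


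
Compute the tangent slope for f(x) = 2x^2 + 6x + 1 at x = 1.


The slope of the tangent line equals f'(x) at the point.
f(x) = 2x^2 + 6x + 1
f'(x) = 4x + 6
At x = 1:
f'(1) = 4 * 1 + 6
= 4 + 6
= 10

10


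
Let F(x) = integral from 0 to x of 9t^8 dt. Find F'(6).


By the Fundamental Theorem of Calculus (Part 1):
If F(x) = integral from 0 to x of f(t) dt, then F'(x) = f(x)
Here f(t) = 9t^8
So F'(x) = 9x^8
Evaluate at x = 6:
F'(6) = 9 * 6^8
= 9 * 1679616
= 15116544

15116544


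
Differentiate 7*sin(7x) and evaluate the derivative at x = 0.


Apply the chain rule to differentiate 7*sin(7x):
d/dx [7*sin(7x)]
= 7 * cos(7x) * d/dx(7x)
= 7 * 7 * cos(7x)
= 49 * cos(7x)
Evaluate at x = 0:
= 49 * cos(0)
= 49 * 1
= 49

49


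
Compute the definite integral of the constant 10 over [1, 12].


The integral of a constant k over [a, b] equals k * (b - a).
integral from 1 to 12 of 10 dx
= 10 * (12 - 1)
= 10 * 11
= 110

110


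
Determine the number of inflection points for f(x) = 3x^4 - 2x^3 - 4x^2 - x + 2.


Inflection points occur where f''(x) = 0 and concavity changes.
f(x) = 3x^4 - 2x^3 - 4x^2 - x + 2
f'(x) = 12x^3 - 6x^2 - 8x - 1
f''(x) = 36x^2 - 12x - 8
This is a quadratic in x. Use the discriminant to count real roots.
Discriminant = (-12)^2 - 4 * 36 * (-8)
= 144 - (-1152)
= 1296
Since discriminant > 0, f''(x) = 0 has 2 distinct real solutions.
A quadratic with two distinct real roots changes sign at each root, so concavity changes at both.
Number of inflection points: 2

2


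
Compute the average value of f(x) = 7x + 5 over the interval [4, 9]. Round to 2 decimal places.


Average value = 1/(b-a) * integral from a to b of f(x) dx
First compute the integral of 7x + 5:
F(x) = (7/2)x^2 + 5x
F(9) = 7/2 * 81 + 5 * 9 = 657/2
F(4) = 7/2 * 16 + 5 * 4 = 76
Integral = 657/2 - 76 = 505/2
Average = (505/2) / (9 - 4) = (505/2) / 5
= 101/2 = 50.50

50.50


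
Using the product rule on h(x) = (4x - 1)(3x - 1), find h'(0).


Let u(x) = 4x - 1 and v(x) = 3x - 1
u'(x) = 4
v'(x) = 3
Product rule: h'(x) = u'(x)*v(x) + u(x)*v'(x)
= 4 * (3x - 1) + (4x - 1) * 3
At x = 0:
u(0) = 4 * 0 - 1 = -1
v(0) = 3 * 0 - 1 = -1
h'(0) = 4 * (-1) + (-1) * 3
= -4 - 3
= -7

-7


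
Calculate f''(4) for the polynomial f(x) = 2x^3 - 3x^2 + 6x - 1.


First derivative:
f'(x) = 6x^2 - 6x + 6
Second derivative:
f''(x) = 12x - 6
Substitute x = 4:
f''(4) = 12 * 4 - 6
= 48 - 6
= 42

42


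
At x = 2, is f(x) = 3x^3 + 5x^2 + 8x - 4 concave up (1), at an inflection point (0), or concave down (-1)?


Concavity is determined by the sign of f''(x).
f(x) = 3x^3 + 5x^2 + 8x - 4
f'(x) = 9x^2 + 10x + 8
f''(x) = 18x + 10
f''(2) = 18 * 2 + 10
= 36 + 10
= 46
Since f''(2) > 0, the function is concave up (1)

1


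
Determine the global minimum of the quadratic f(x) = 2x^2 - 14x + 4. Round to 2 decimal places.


For a quadratic f(x) = ax^2 + bx + c with a > 0, the minimum is at the vertex.
Vertex x-coordinate: x = -b/(2a)
x = -(-14) / (2 * 2)
x = 14/4 = 7/2
Substitute back to find the minimum value:
f(7/2) = 2 * (7/2)^2 - 14 * (7/2) + 4
= 49/2 - 49 + 4
= -41/2 = -20.50

-20.50


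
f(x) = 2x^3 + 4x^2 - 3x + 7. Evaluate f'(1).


Differentiate f(x) = 2x^3 + 4x^2 - 3x + 7 term by term:
f'(x) = 6x^2 + 8x - 3
Substitute x = 1:
f'(1) = 6 * 1^2 + 8 * 1 - 3
= 6 + 8 - 3
= 11

11


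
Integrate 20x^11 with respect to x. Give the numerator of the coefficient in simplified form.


Apply the power rule for integration:
integral of ax^n dx = a/(n+1) * x^(n+1) + C
integral of 20x^11 dx
= 20/12 * x^12 + C
= 5/3 * x^12 + C
The coefficient in lowest terms is 5/3, and its numerator is 5

5


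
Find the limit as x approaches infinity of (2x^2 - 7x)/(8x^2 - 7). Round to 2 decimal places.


For limits at infinity with equal-degree polynomials,
we compare leading coefficients.
Numerator leading term: 2x^2
Denominator leading term: 8x^2
Divide both by x^2:
lim = (2 - 7/x) / (8 - 7/x^2)
As x -> infinity, the 1/x and 1/x^2 terms vanish:
= 2/8 = 1/4 = 0.25

0.25


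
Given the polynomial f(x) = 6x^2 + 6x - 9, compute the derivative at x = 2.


Differentiate term by term using power and sum rules:
f(x) = 6x^2 + 6x - 9
f'(x) = 12x + 6
Substitute x = 2:
f'(2) = 12 * 2 + 6
= 24 + 6
= 30

30


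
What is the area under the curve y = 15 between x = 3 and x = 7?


The area under a constant function y = 15 is a rectangle.
Width = 7 - 3 = 4
Height = 15
Area = width * height
= 4 * 15
= 60

60


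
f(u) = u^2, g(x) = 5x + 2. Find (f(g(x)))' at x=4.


Using the chain rule: (f(g(x)))' = f'(g(x)) * g'(x)
First, find g(4):
g(4) = 5 * 4 + 2 = 22
Next, f'(u) = 2u
And g'(x) = 5
So f'(g(4)) * g'(4)
= 2 * 22 * 5
= 220

220


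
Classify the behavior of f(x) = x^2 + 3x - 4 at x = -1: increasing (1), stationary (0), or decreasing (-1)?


Compute f'(x) to determine behavior:
f'(x) = 2x + 3
f'(-1) = 2 * (-1) + 3
= -2 + 3
= 1
Since f'(-1) > 0, the function is increasing (1)

1


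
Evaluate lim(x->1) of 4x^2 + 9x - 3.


Since polynomials are continuous, we use direct substitution.
lim(x->1) of 4x^2 + 9x - 3
= 4 * 1^2 + 9 * 1 - 3
= 4 + 9 - 3
= 10

10


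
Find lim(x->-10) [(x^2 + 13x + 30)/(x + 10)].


Direct substitution gives 0/0, so we factor the numerator.
Factor: (x^2 + 13x + 30) = (x + 10)(x + 3)
Cancel the common factor (x + 10):
(x^2 + 13x + 30)/(x + 10) = (x + 3)
Now substitute x = -10:
= (-10) - (-3) = -7

-7


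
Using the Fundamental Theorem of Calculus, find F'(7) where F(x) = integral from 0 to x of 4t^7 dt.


By the Fundamental Theorem of Calculus (Part 1):
If F(x) = integral from 0 to x of f(t) dt, then F'(x) = f(x)
Here f(t) = 4t^7
So F'(x) = 4x^7
Evaluate at x = 7:
F'(7) = 4 * 7^7
= 4 * 823543
= 3294172

3294172


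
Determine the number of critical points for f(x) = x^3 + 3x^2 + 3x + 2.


Find where f'(x) = 0:
f(x) = x^3 + 3x^2 + 3x + 2
f'(x) = 3x^2 + 6x + 3
This is a quadratic in x. Use the discriminant to count real roots.
Discriminant = (6)^2 - 4 * 3 * 3
= 36 - 36
= 0
Since discriminant = 0, f'(x) = 0 has exactly 1 real solution.
Number of critical points: 1

1


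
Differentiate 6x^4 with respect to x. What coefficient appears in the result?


We apply the power rule: d/dx [ax^n] = a*n * x^(n-1)
d/dx [6x^4]
= 6 * 4 * x^(4-1)
= 24x^3
The coefficient is 24

24


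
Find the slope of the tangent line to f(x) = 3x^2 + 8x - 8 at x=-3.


The slope of the tangent line equals f'(x) at the point.
f(x) = 3x^2 + 8x - 8
f'(x) = 6x + 8
At x = -3:
f'(-3) = 6 * (-3) + 8
= -18 + 8
= -10

-10


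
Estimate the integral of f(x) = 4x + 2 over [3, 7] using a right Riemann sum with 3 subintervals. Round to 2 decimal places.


Right Riemann sum uses right endpoints of each subinterval.
Interval: [3, 7], n = 3
dx = (7 - 3) / 3 = 4/3
Right endpoints: [13/3, 17/3, 7]
f values: [58/3, 74/3, 30]
Sum = dx * (sum of f values)
= 4/3 * 74
= 296/3 ≈ 98.67

98.67


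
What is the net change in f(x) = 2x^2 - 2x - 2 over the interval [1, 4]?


Net change = f(b) - f(a)
f(x) = 2x^2 - 2x - 2
Compute f(4):
f(4) = 2 * 4^2 - 2 * 4 - 2
= 32 - 8 - 2
= 22
Compute f(1):
f(1) = 2 * 1^2 - 2 * 1 - 2
= 2 - 2 - 2
= -2
Net change = 22 - (-2) = 24

24


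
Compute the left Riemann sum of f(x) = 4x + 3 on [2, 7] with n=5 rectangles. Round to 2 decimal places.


Left Riemann sum uses left endpoints of each subinterval.
Interval: [2, 7], n = 5
dx = (7 - 2) / 5 = 1
Left endpoints: [2, 3, 4, 5, 6]
f values: [11, 15, 19, 23, 27]
Sum = dx * (sum of f values)
= 1 * 95
= 95 = 95.00

95.00


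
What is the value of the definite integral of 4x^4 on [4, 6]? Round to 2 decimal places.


Find the antiderivative of 4x^4:
F(x) = 4/5 * x^5
Apply the Fundamental Theorem of Calculus:
F(6) - F(4)
= 4/5 * 6^5 - 4/5 * 4^5
= 4/5 * (7776 - 1024)
= 4/5 * 6752
= 27008/5 = 5401.60

5401.60


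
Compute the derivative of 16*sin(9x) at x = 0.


Apply the chain rule to differentiate 16*sin(9x):
d/dx [16*sin(9x)]
= 16 * cos(9x) * d/dx(9x)
= 16 * 9 * cos(9x)
= 144 * cos(9x)
Evaluate at x = 0:
= 144 * cos(0)
= 144 * 1
= 144

144


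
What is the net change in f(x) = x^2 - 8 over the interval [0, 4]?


Net change = f(b) - f(a)
f(x) = x^2 - 8
Compute f(4):
f(4) = 1 * 4^2 + 0 * 4 - 8
= 16 + 0 - 8
= 8
Compute f(0):
f(0) = 1 * 0^2 + 0 * 0 - 8
= 0 + 0 - 8
= -8
Net change = 8 - (-8) = 16

16


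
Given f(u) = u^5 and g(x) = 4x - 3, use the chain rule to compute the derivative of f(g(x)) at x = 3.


Using the chain rule: (f(g(x)))' = f'(g(x)) * g'(x)
First, find g(3):
g(3) = 4 * 3 - 3 = 9
Next, f'(u) = 5u^4
And g'(x) = 4
So f'(g(3)) * g'(3)
= 5 * 9^4 * 4
= 5 * 6561 * 4
= 131220

131220


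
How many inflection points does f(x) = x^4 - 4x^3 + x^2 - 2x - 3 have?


Inflection points occur where f''(x) = 0 and concavity changes.
f(x) = x^4 - 4x^3 + x^2 - 2x - 3
f'(x) = 4x^3 - 12x^2 + 2x - 2
f''(x) = 12x^2 - 24x + 2
This is a quadratic in x. Use the discriminant to count real roots.
Discriminant = (-24)^2 - 4 * 12 * 2
= 576 - 96
= 480
Since discriminant > 0, f''(x) = 0 has 2 distinct real solutions.
A quadratic with two distinct real roots changes sign at each root, so concavity changes at both.
Number of inflection points: 2

2


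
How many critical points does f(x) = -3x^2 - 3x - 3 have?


Find where f'(x) = 0:
f'(x) = -6x - 3
Set f'(x) = 0:
-6x - 3 = 0
x = 3 / (-6) = -1/2
This is a linear equation in x, so there is exactly one solution.
Number of critical points: 1

1


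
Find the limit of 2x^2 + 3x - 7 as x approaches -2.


Since polynomials are continuous, we use direct substitution.
lim(x->-2) of 2x^2 + 3x - 7
= 2 * (-2)^2 + 3 * (-2) - 7
= 8 - 6 - 7
= -5

-5


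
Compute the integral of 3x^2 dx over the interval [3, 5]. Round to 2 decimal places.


Find the antiderivative of 3x^2:
F(x) = 3/3 * x^3
Apply the Fundamental Theorem of Calculus:
F(5) - F(3)
= 3/3 * 5^3 - 3/3 * 3^3
= 3/3 * (125 - 27)
= 3/3 * 98
= 98 = 98.00

98.00


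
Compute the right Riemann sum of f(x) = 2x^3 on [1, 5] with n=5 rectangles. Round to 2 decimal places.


Right Riemann sum uses right endpoints of each subinterval.
Interval: [1, 5], n = 5
dx = (5 - 1) / 5 = 4/5
Right endpoints: [9/5, 13/5, 17/5, 21/5, 5]
f values: [1458/125, 4394/125, 9826/125, 18522/125, 250]
Sum = dx * (sum of f values)
= 4/5 * 2618/5
= 10472/25 = 418.88

418.88


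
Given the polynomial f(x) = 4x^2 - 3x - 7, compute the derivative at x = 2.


Differentiate term by term using power and sum rules:
f(x) = 4x^2 - 3x - 7
f'(x) = 8x - 3
Substitute x = 2:
f'(2) = 8 * 2 - 3
= 16 - 3
= 13

13


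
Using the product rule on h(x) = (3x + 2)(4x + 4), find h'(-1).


Let u(x) = 3x + 2 and v(x) = 4x + 4
u'(x) = 3
v'(x) = 4
Product rule: h'(x) = u'(x)*v(x) + u(x)*v'(x)
= 3 * (4x + 4) + (3x + 2) * 4
At x = -1:
u(-1) = 3 * (-1) + 2 = -1
v(-1) = 4 * (-1) + 4 = 0
h'(-1) = 3 * 0 + (-1) * 4
= 0 - 4
= -4

-4


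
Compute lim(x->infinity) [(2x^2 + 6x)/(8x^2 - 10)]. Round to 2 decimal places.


For limits at infinity with equal-degree polynomials,
we compare leading coefficients.
Numerator leading term: 2x^2
Denominator leading term: 8x^2
Divide both by x^2:
lim = (2 + 6/x) / (8 - 10/x^2)
As x -> infinity, the 1/x and 1/x^2 terms vanish:
= 2/8 = 1/4 = 0.25

0.25


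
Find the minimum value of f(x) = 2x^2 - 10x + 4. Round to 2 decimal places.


For a quadratic f(x) = ax^2 + bx + c with a > 0, the minimum is at the vertex.
Vertex x-coordinate: x = -b/(2a)
x = -(-10) / (2 * 2)
x = 10/4 = 5/2
Substitute back to find the minimum value:
f(5/2) = 2 * (5/2)^2 - 10 * (5/2) + 4
= 25/2 - 25 + 4
= -17/2 = -8.50

-8.50


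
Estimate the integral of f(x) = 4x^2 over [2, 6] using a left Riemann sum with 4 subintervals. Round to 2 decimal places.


Left Riemann sum uses left endpoints of each subinterval.
Interval: [2, 6], n = 4
dx = (6 - 2) / 4 = 1
Left endpoints: [2, 3, 4, 5]
f values: [16, 36, 64, 100]
Sum = dx * (sum of f values)
= 1 * 216
= 216 = 216.00

216.00


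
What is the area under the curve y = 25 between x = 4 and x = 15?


The area under a constant function y = 25 is a rectangle.
Width = 15 - 4 = 11
Height = 25
Area = width * height
= 11 * 25
= 275

275


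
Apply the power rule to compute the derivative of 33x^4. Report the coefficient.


We apply the power rule: d/dx [ax^n] = a*n * x^(n-1)
d/dx [33x^4]
= 33 * 4 * x^(4-1)
= 132x^3
The coefficient is 132

132


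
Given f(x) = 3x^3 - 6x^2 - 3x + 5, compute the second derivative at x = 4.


First derivative:
f'(x) = 9x^2 - 12x - 3
Second derivative:
f''(x) = 18x - 12
Substitute x = 4:
f''(4) = 18 * 4 - 12
= 72 - 12
= 60

60


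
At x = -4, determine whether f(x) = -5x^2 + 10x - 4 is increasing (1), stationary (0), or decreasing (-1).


Compute f'(x) to determine behavior:
f'(x) = -10x + 10
f'(-4) = -10 * (-4) + 10
= 40 + 10
= 50
Since f'(-4) > 0, the function is increasing (1)

1


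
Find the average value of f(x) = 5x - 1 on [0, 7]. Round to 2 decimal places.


Average value = 1/(b-a) * integral from a to b of f(x) dx
First compute the integral of 5x - 1:
F(x) = (5/2)x^2 - x
F(7) = 5/2 * 49 - 1 * 7 = 231/2
F(0) = 5/2 * 0 - 1 * 0 = 0
Integral = 231/2 - 0 = 231/2
Average = (231/2) / (7 - 0) = (231/2) / 7
= 33/2 = 16.50

16.50


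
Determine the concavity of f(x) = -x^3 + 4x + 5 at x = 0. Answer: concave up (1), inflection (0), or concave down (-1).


Concavity is determined by the sign of f''(x).
f(x) = -x^3 + 4x + 5
f'(x) = -3x^2 + 4
f''(x) = -6x
f''(0) = -6 * 0 + 0
= 0 + 0
= 0
f''(0) = 0, and f''(x) is linear with nonzero slope -6, so f'' changes sign at x = 0. Hence the function is at an inflection point (0)

0


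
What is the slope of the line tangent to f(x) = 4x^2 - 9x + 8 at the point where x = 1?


The slope of the tangent line equals f'(x) at the point.
f(x) = 4x^2 - 9x + 8
f'(x) = 8x - 9
At x = 1:
f'(1) = 8 * 1 - 9
= 8 - 9
= -1

-1


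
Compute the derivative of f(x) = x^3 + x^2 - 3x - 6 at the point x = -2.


Differentiate f(x) = x^3 + x^2 - 3x - 6 term by term:
f'(x) = 3x^2 + 2x - 3
Substitute x = -2:
f'(-2) = 3 * (-2)^2 + 2 * (-2) - 3
= 12 - 4 - 3
= 5

5


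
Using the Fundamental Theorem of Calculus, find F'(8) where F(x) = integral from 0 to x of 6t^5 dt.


By the Fundamental Theorem of Calculus (Part 1):
If F(x) = integral from 0 to x of f(t) dt, then F'(x) = f(x)
Here f(t) = 6t^5
So F'(x) = 6x^5
Evaluate at x = 8:
F'(8) = 6 * 8^5
= 6 * 32768
= 196608

196608


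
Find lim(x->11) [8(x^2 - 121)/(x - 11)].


Direct substitution gives 0/0, so we factor the numerator.
Factor: 8(x^2 - 121) = 8 * (x - 11)(x + 11)
Cancel the common factor (x - 11):
8(x^2 - 121)/(x - 11) = 8 * (x + 11)
Now substitute x = 11:
= 8 * (11 + 11) = 176

176


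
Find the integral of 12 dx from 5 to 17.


The integral of a constant k over [a, b] equals k * (b - a).
integral from 5 to 17 of 12 dx
= 12 * (17 - 5)
= 12 * 12
= 144

144


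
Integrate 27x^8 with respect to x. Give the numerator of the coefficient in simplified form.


Apply the power rule for integration:
integral of ax^n dx = a/(n+1) * x^(n+1) + C
integral of 27x^8 dx
= 27/9 * x^9 + C
= 3 * x^9 + C
The coefficient in lowest terms is 3 = 3/1, so its numerator is 3

3


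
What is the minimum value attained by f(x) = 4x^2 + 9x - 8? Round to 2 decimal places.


For a quadratic f(x) = ax^2 + bx + c with a > 0, the minimum is at the vertex.
Vertex x-coordinate: x = -b/(2a)
x = -(9) / (2 * 4)
x = -9/8
Substitute back to find the minimum value:
f(-9/8) = 4 * (-9/8)^2 + 9 * (-9/8) - 8
= 81/16 - 81/8 - 8
= -209/16 ≈ -13.06

-13.06


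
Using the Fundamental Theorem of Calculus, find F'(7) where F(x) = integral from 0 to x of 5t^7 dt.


By the Fundamental Theorem of Calculus (Part 1):
If F(x) = integral from 0 to x of f(t) dt, then F'(x) = f(x)
Here f(t) = 5t^7
So F'(x) = 5x^7
Evaluate at x = 7:
F'(7) = 5 * 7^7
= 5 * 823543
= 4117715

4117715


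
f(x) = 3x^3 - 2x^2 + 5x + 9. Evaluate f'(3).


Differentiate f(x) = 3x^3 - 2x^2 + 5x + 9 term by term:
f'(x) = 9x^2 - 4x + 5
Substitute x = 3:
f'(3) = 9 * 3^2 - 4 * 3 + 5
= 81 - 12 + 5
= 74

74


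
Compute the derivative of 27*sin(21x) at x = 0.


Apply the chain rule to differentiate 27*sin(21x):
d/dx [27*sin(21x)]
= 27 * cos(21x) * d/dx(21x)
= 27 * 21 * cos(21x)
= 567 * cos(21x)
Evaluate at x = 0:
= 567 * cos(0)
= 567 * 1
= 567

567


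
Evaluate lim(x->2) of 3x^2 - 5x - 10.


Since polynomials are continuous, we use direct substitution.
lim(x->2) of 3x^2 - 5x - 10
= 3 * 2^2 - 5 * 2 - 10
= 12 - 10 - 10
= -8

-8


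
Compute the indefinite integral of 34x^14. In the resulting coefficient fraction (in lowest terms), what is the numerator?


Apply the power rule for integration:
integral of ax^n dx = a/(n+1) * x^(n+1) + C
integral of 34x^14 dx
= 34/15 * x^15 + C
The coefficient in lowest terms is 34/15, and its numerator is 34

34


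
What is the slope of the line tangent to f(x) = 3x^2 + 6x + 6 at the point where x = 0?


The slope of the tangent line equals f'(x) at the point.
f(x) = 3x^2 + 6x + 6
f'(x) = 6x + 6
At x = 0:
f'(0) = 6 * 0 + 6
= 0 + 6
= 6

6


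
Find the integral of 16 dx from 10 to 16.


The integral of a constant k over [a, b] equals k * (b - a).
integral from 10 to 16 of 16 dx
= 16 * (16 - 10)
= 16 * 6
= 96

96


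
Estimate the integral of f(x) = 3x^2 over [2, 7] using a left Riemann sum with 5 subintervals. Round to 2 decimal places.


Left Riemann sum uses left endpoints of each subinterval.
Interval: [2, 7], n = 5
dx = (7 - 2) / 5 = 1
Left endpoints: [2, 3, 4, 5, 6]
f values: [12, 27, 48, 75, 108]
Sum = dx * (sum of f values)
= 1 * 270
= 270 = 270.00

270.00


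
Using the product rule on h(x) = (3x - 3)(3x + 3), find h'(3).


Let u(x) = 3x - 3 and v(x) = 3x + 3
u'(x) = 3
v'(x) = 3
Product rule: h'(x) = u'(x)*v(x) + u(x)*v'(x)
= 3 * (3x + 3) + (3x - 3) * 3
At x = 3:
u(3) = 3 * 3 - 3 = 6
v(3) = 3 * 3 + 3 = 12
h'(3) = 3 * 12 + 6 * 3
= 36 + 18
= 54

54


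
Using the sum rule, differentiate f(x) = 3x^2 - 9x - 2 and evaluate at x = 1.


Differentiate term by term using power and sum rules:
f(x) = 3x^2 - 9x - 2
f'(x) = 6x - 9
Substitute x = 1:
f'(1) = 6 * 1 - 9
= 6 - 9
= -3

-3


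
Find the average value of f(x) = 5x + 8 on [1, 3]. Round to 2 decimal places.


Average value = 1/(b-a) * integral from a to b of f(x) dx
First compute the integral of 5x + 8:
F(x) = (5/2)x^2 + 8x
F(3) = 5/2 * 9 + 8 * 3 = 93/2
F(1) = 5/2 * 1 + 8 * 1 = 21/2
Integral = 93/2 - 21/2 = 36
Average = 36 / (3 - 1) = 36 / 2
= 18 = 18.00

18.00


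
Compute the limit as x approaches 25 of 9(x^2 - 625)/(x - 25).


Direct substitution gives 0/0, so we factor the numerator.
Factor: 9(x^2 - 625) = 9 * (x - 25)(x + 25)
Cancel the common factor (x - 25):
9(x^2 - 625)/(x - 25) = 9 * (x + 25)
Now substitute x = 25:
= 9 * (25 + 25) = 450

450


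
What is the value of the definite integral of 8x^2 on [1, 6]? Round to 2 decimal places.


Find the antiderivative of 8x^2:
F(x) = 8/3 * x^3
Apply the Fundamental Theorem of Calculus:
F(6) - F(1)
= 8/3 * 6^3 - 8/3 * 1^3
= 8/3 * (216 - 1)
= 8/3 * 215
= 1720/3 ≈ 573.33

573.33


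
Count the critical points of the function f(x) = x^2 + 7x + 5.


Find where f'(x) = 0:
f'(x) = 2x + 7
Set f'(x) = 0:
2x + 7 = 0
x = -7 / 2 = -7/2
This is a linear equation in x, so there is exactly one solution.
Number of critical points: 1

1


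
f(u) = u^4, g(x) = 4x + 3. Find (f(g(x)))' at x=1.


Using the chain rule: (f(g(x)))' = f'(g(x)) * g'(x)
First, find g(1):
g(1) = 4 * 1 + 3 = 7
Next, f'(u) = 4u^3
And g'(x) = 4
So f'(g(1)) * g'(1)
= 4 * 7^3 * 4
= 4 * 343 * 4
= 5488

5488


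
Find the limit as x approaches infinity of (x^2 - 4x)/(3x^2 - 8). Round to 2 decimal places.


For limits at infinity with equal-degree polynomials,
we compare leading coefficients.
Numerator leading term: x^2
Denominator leading term: 3x^2
Divide both by x^2:
lim = (1 - 4/x) / (3 - 8/x^2)
As x -> infinity, the 1/x and 1/x^2 terms vanish:
= 1/3 ≈ 0.33

0.33


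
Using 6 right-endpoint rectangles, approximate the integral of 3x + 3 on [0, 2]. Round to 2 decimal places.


Right Riemann sum uses right endpoints of each subinterval.
Interval: [0, 2], n = 6
dx = (2 - 0) / 6 = 1/3
Right endpoints: [1/3, 2/3, 1, 4/3, 5/3, 2]
f values: [4, 5, 6, 7, 8, 9]
Sum = dx * (sum of f values)
= 1/3 * 39
= 13 = 13.00

13.00


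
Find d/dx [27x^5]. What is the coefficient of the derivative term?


We apply the power rule: d/dx [ax^n] = a*n * x^(n-1)
d/dx [27x^5]
= 27 * 5 * x^(5-1)
= 135x^4
The coefficient is 135

135


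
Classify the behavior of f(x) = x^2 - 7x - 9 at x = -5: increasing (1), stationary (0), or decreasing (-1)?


Compute f'(x) to determine behavior:
f'(x) = 2x - 7
f'(-5) = 2 * (-5) - 7
= -10 - 7
= -17
Since f'(-5) < 0, the function is decreasing (-1)

-1


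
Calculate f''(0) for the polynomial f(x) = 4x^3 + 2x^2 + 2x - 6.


First derivative:
f'(x) = 12x^2 + 4x + 2
Second derivative:
f''(x) = 24x + 4
Substitute x = 0:
f''(0) = 24 * 0 + 4
= 0 + 4
= 4

4


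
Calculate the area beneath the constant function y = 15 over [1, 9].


The area under a constant function y = 15 is a rectangle.
Width = 9 - 1 = 8
Height = 15
Area = width * height
= 8 * 15
= 120

120


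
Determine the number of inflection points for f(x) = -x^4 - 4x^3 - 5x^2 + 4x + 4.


Inflection points occur where f''(x) = 0 and concavity changes.
f(x) = -x^4 - 4x^3 - 5x^2 + 4x + 4
f'(x) = -4x^3 - 12x^2 - 10x + 4
f''(x) = -12x^2 - 24x - 10
This is a quadratic in x. Use the discriminant to count real roots.
Discriminant = (-24)^2 - 4 * (-12) * (-10)
= 576 - 480
= 96
Since discriminant > 0, f''(x) = 0 has 2 distinct real solutions.
A quadratic with two distinct real roots changes sign at each root, so concavity changes at both.
Number of inflection points: 2

2


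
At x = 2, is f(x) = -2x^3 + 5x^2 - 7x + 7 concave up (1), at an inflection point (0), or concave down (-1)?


Concavity is determined by the sign of f''(x).
f(x) = -2x^3 + 5x^2 - 7x + 7
f'(x) = -6x^2 + 10x - 7
f''(x) = -12x + 10
f''(2) = -12 * 2 + 10
= -24 + 10
= -14
Since f''(2) < 0, the function is concave down (-1)

-1


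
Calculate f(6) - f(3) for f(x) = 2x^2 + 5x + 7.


Net change = f(b) - f(a)
f(x) = 2x^2 + 5x + 7
Compute f(6):
f(6) = 2 * 6^2 + 5 * 6 + 7
= 72 + 30 + 7
= 109
Compute f(3):
f(3) = 2 * 3^2 + 5 * 3 + 7
= 18 + 15 + 7
= 40
Net change = 109 - 40 = 69

69


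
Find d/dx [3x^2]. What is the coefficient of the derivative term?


We apply the power rule: d/dx [ax^n] = a*n * x^(n-1)
d/dx [3x^2]
= 3 * 2 * x^(2-1)
= 6x
The coefficient is 6

6


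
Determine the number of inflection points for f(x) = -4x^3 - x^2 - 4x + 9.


Inflection points occur where f''(x) = 0 and concavity changes.
f(x) = -4x^3 - x^2 - 4x + 9
f'(x) = -12x^2 - 2x - 4
f''(x) = -24x - 2
Set f''(x) = 0:
-24x - 2 = 0
x = 2 / (-24) = -1/12
Since f''(x) is linear (degree 1), it changes sign at this point.
Therefore there is exactly 1 inflection point.

1


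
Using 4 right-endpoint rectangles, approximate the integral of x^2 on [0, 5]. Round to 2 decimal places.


Right Riemann sum uses right endpoints of each subinterval.
Interval: [0, 5], n = 4
dx = (5 - 0) / 4 = 5/4
Right endpoints: [5/4, 5/2, 15/4, 5]
f values: [25/16, 25/4, 225/16, 25]
Sum = dx * (sum of f values)
= 5/4 * 375/8
= 1875/32 ≈ 58.59

58.59


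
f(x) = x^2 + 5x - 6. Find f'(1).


Differentiate term by term using power and sum rules:
f(x) = x^2 + 5x - 6
f'(x) = 2x + 5
Substitute x = 1:
f'(1) = 2 * 1 + 5
= 2 + 5
= 7

7


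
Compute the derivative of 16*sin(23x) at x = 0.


Apply the chain rule to differentiate 16*sin(23x):
d/dx [16*sin(23x)]
= 16 * cos(23x) * d/dx(23x)
= 16 * 23 * cos(23x)
= 368 * cos(23x)
Evaluate at x = 0:
= 368 * cos(0)
= 368 * 1
= 368

368


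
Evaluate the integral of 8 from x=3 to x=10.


The integral of a constant k over [a, b] equals k * (b - a).
integral from 3 to 10 of 8 dx
= 8 * (10 - 3)
= 8 * 7
= 56

56


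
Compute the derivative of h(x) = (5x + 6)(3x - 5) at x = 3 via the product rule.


Let u(x) = 5x + 6 and v(x) = 3x - 5
u'(x) = 5
v'(x) = 3
Product rule: h'(x) = u'(x)*v(x) + u(x)*v'(x)
= 5 * (3x - 5) + (5x + 6) * 3
At x = 3:
u(3) = 5 * 3 + 6 = 21
v(3) = 3 * 3 - 5 = 4
h'(3) = 5 * 4 + 21 * 3
= 20 + 63
= 83

83


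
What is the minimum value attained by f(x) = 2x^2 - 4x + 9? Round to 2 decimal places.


For a quadratic f(x) = ax^2 + bx + c with a > 0, the minimum is at the vertex.
Vertex x-coordinate: x = -b/(2a)
x = -(-4) / (2 * 2)
x = 4/4 = 1
Substitute back to find the minimum value:
f(1) = 2 * 1^2 - 4 * 1 + 9
= 2 - 4 + 9
= 7 = 7.00

7.00


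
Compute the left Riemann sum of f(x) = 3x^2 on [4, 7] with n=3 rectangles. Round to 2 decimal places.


Left Riemann sum uses left endpoints of each subinterval.
Interval: [4, 7], n = 3
dx = (7 - 4) / 3 = 1
Left endpoints: [4, 5, 6]
f values: [48, 75, 108]
Sum = dx * (sum of f values)
= 1 * 231
= 231 = 231.00

231.00


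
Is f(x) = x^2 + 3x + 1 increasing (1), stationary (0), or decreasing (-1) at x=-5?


Compute f'(x) to determine behavior:
f'(x) = 2x + 3
f'(-5) = 2 * (-5) + 3
= -10 + 3
= -7
Since f'(-5) < 0, the function is decreasing (-1)

-1


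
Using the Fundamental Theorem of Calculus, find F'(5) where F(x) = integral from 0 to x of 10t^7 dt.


By the Fundamental Theorem of Calculus (Part 1):
If F(x) = integral from 0 to x of f(t) dt, then F'(x) = f(x)
Here f(t) = 10t^7
So F'(x) = 10x^7
Evaluate at x = 5:
F'(5) = 10 * 5^7
= 10 * 78125
= 781250

781250


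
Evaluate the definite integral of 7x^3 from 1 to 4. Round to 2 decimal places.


Find the antiderivative of 7x^3:
F(x) = 7/4 * x^4
Apply the Fundamental Theorem of Calculus:
F(4) - F(1)
= 7/4 * 4^4 - 7/4 * 1^4
= 7/4 * (256 - 1)
= 7/4 * 255
= 1785/4 = 446.25

446.25


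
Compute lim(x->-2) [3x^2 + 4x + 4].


Since polynomials are continuous, we use direct substitution.
lim(x->-2) of 3x^2 + 4x + 4
= 3 * (-2)^2 + 4 * (-2) + 4
= 12 - 8 + 4
= 8

8


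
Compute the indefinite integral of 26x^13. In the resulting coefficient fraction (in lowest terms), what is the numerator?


Apply the power rule for integration:
integral of ax^n dx = a/(n+1) * x^(n+1) + C
integral of 26x^13 dx
= 26/14 * x^14 + C
= 13/7 * x^14 + C
The coefficient in lowest terms is 13/7, and its numerator is 13

13


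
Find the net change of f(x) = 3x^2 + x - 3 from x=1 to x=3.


Net change = f(b) - f(a)
f(x) = 3x^2 + x - 3
Compute f(3):
f(3) = 3 * 3^2 + 1 * 3 - 3
= 27 + 3 - 3
= 27
Compute f(1):
f(1) = 3 * 1^2 + 1 * 1 - 3
= 3 + 1 - 3
= 1
Net change = 27 - 1 = 26

26


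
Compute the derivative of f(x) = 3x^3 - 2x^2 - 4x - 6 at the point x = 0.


Differentiate f(x) = 3x^3 - 2x^2 - 4x - 6 term by term:
f'(x) = 9x^2 - 4x - 4
Substitute x = 0:
f'(0) = 9 * 0^2 - 4 * 0 - 4
= 0 + 0 - 4
= -4

-4


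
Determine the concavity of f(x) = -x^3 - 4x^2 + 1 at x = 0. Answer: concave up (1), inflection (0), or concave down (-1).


Concavity is determined by the sign of f''(x).
f(x) = -x^3 - 4x^2 + 1
f'(x) = -3x^2 - 8x
f''(x) = -6x - 8
f''(0) = -6 * 0 - 8
= 0 - 8
= -8
Since f''(0) < 0, the function is concave down (-1)

-1


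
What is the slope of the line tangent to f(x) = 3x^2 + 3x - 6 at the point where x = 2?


The slope of the tangent line equals f'(x) at the point.
f(x) = 3x^2 + 3x - 6
f'(x) = 6x + 3
At x = 2:
f'(2) = 6 * 2 + 3
= 12 + 3
= 15

15


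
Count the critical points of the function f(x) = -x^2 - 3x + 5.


Find where f'(x) = 0:
f'(x) = -2x - 3
Set f'(x) = 0:
-2x - 3 = 0
x = 3 / (-2) = -3/2
This is a linear equation in x, so there is exactly one solution.
Number of critical points: 1

1


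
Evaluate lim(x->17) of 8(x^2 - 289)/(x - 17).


Direct substitution gives 0/0, so we factor the numerator.
Factor: 8(x^2 - 289) = 8 * (x - 17)(x + 17)
Cancel the common factor (x - 17):
8(x^2 - 289)/(x - 17) = 8 * (x + 17)
Now substitute x = 17:
= 8 * (17 + 17) = 272

272


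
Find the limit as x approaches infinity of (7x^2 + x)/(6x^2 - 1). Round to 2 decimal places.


For limits at infinity with equal-degree polynomials,
we compare leading coefficients.
Numerator leading term: 7x^2
Denominator leading term: 6x^2
Divide both by x^2:
lim = (7 + 1/x) / (6 - 1/x^2)
As x -> infinity, the 1/x and 1/x^2 terms vanish:
= 7/6 ≈ 1.17

1.17


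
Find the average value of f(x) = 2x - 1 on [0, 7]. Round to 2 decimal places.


Average value = 1/(b-a) * integral from a to b of f(x) dx
First compute the integral of 2x - 1:
F(x) = x^2 - x
F(7) = 1 * 49 - 1 * 7 = 42
F(0) = 1 * 0 - 1 * 0 = 0
Integral = 42 - 0 = 42
Average = 42 / (7 - 0) = 42 / 7
= 6 = 6.00

6.00


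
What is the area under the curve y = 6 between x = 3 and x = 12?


The area under a constant function y = 6 is a rectangle.
Width = 12 - 3 = 9
Height = 6
Area = width * height
= 9 * 6
= 54

54


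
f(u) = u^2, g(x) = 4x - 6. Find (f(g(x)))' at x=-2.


Using the chain rule: (f(g(x)))' = f'(g(x)) * g'(x)
First, find g(-2):
g(-2) = 4 * (-2) - 6 = -14
Next, f'(u) = 2u
And g'(x) = 4
So f'(g(-2)) * g'(-2)
= 2 * (-14) * 4
= -112

-112


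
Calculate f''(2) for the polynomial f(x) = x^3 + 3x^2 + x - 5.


First derivative:
f'(x) = 3x^2 + 6x + 1
Second derivative:
f''(x) = 6x + 6
Substitute x = 2:
f''(2) = 6 * 2 + 6
= 12 + 6
= 18

18


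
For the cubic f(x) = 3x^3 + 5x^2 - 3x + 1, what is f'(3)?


Differentiate f(x) = 3x^3 + 5x^2 - 3x + 1 term by term:
f'(x) = 9x^2 + 10x - 3
Substitute x = 3:
f'(3) = 9 * 3^2 + 10 * 3 - 3
= 81 + 30 - 3
= 108

108


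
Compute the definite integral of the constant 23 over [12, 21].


The integral of a constant k over [a, b] equals k * (b - a).
integral from 12 to 21 of 23 dx
= 23 * (21 - 12)
= 23 * 9
= 207

207


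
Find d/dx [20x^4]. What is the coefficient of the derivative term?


We apply the power rule: d/dx [ax^n] = a*n * x^(n-1)
d/dx [20x^4]
= 20 * 4 * x^(4-1)
= 80x^3
The coefficient is 80

80


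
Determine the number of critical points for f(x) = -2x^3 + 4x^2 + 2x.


Find where f'(x) = 0:
f(x) = -2x^3 + 4x^2 + 2x
f'(x) = -6x^2 + 8x + 2
This is a quadratic in x. Use the discriminant to count real roots.
Discriminant = (8)^2 - 4 * (-6) * 2
= 64 - (-48)
= 112
Since discriminant > 0, f'(x) = 0 has 2 real solutions.
Number of critical points: 2

2


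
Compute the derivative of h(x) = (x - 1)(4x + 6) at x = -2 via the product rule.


Let u(x) = x - 1 and v(x) = 4x + 6
u'(x) = 1
v'(x) = 4
Product rule: h'(x) = u'(x)*v(x) + u(x)*v'(x)
= 1 * (4x + 6) + (x - 1) * 4
At x = -2:
u(-2) = 1 * (-2) - 1 = -3
v(-2) = 4 * (-2) + 6 = -2
h'(-2) = 1 * (-2) + (-3) * 4
= -2 - 12
= -14

-14


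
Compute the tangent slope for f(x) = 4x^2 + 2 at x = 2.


The slope of the tangent line equals f'(x) at the point.
f(x) = 4x^2 + 2
f'(x) = 8x
At x = 2:
f'(2) = 8 * 2 + 0
= 16 + 0
= 16

16


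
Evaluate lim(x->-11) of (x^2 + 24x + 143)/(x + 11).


Direct substitution gives 0/0, so we factor the numerator.
Factor: (x^2 + 24x + 143) = (x + 11)(x + 13)
Cancel the common factor (x + 11):
(x^2 + 24x + 143)/(x + 11) = (x + 13)
Now substitute x = -11:
= (-11) - (-13) = 2

2


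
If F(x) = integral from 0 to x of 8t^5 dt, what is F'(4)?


By the Fundamental Theorem of Calculus (Part 1):
If F(x) = integral from 0 to x of f(t) dt, then F'(x) = f(x)
Here f(t) = 8t^5
So F'(x) = 8x^5
Evaluate at x = 4:
F'(4) = 8 * 4^5
= 8 * 1024
= 8192

8192


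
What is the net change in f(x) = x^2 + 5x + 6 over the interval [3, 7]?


Net change = f(b) - f(a)
f(x) = x^2 + 5x + 6
Compute f(7):
f(7) = 1 * 7^2 + 5 * 7 + 6
= 49 + 35 + 6
= 90
Compute f(3):
f(3) = 1 * 3^2 + 5 * 3 + 6
= 9 + 15 + 6
= 30
Net change = 90 - 30 = 60

60


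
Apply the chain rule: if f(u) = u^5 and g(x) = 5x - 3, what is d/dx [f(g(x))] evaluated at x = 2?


Using the chain rule: (f(g(x)))' = f'(g(x)) * g'(x)
First, find g(2):
g(2) = 5 * 2 - 3 = 7
Next, f'(u) = 5u^4
And g'(x) = 5
So f'(g(2)) * g'(2)
= 5 * 7^4 * 5
= 5 * 2401 * 5
= 60025

60025


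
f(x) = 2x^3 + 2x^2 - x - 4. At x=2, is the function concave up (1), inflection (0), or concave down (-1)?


Concavity is determined by the sign of f''(x).
f(x) = 2x^3 + 2x^2 - x - 4
f'(x) = 6x^2 + 4x - 1
f''(x) = 12x + 4
f''(2) = 12 * 2 + 4
= 24 + 4
= 28
Since f''(2) > 0, the function is concave up (1)

1


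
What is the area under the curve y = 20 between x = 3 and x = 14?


The area under a constant function y = 20 is a rectangle.
Width = 14 - 3 = 11
Height = 20
Area = width * height
= 11 * 20
= 220

220


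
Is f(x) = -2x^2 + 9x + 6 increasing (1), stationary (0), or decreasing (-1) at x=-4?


Compute f'(x) to determine behavior:
f'(x) = -4x + 9
f'(-4) = -4 * (-4) + 9
= 16 + 9
= 25
Since f'(-4) > 0, the function is increasing (1)

1


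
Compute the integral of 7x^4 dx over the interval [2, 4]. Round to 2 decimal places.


Find the antiderivative of 7x^4:
F(x) = 7/5 * x^5
Apply the Fundamental Theorem of Calculus:
F(4) - F(2)
= 7/5 * 4^5 - 7/5 * 2^5
= 7/5 * (1024 - 32)
= 7/5 * 992
= 6944/5 = 1388.80

1388.80


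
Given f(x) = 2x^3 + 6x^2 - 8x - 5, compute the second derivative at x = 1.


First derivative:
f'(x) = 6x^2 + 12x - 8
Second derivative:
f''(x) = 12x + 12
Substitute x = 1:
f''(1) = 12 * 1 + 12
= 12 + 12
= 24

24


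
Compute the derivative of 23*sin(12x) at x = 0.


Apply the chain rule to differentiate 23*sin(12x):
d/dx [23*sin(12x)]
= 23 * cos(12x) * d/dx(12x)
= 23 * 12 * cos(12x)
= 276 * cos(12x)
Evaluate at x = 0:
= 276 * cos(0)
= 276 * 1
= 276

276


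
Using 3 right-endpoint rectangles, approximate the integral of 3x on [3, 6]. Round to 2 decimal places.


Right Riemann sum uses right endpoints of each subinterval.
Interval: [3, 6], n = 3
dx = (6 - 3) / 3 = 1
Right endpoints: [4, 5, 6]
f values: [12, 15, 18]
Sum = dx * (sum of f values)
= 1 * 45
= 45 = 45.00

45.00


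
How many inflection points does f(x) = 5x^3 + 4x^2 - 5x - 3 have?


Inflection points occur where f''(x) = 0 and concavity changes.
f(x) = 5x^3 + 4x^2 - 5x - 3
f'(x) = 15x^2 + 8x - 5
f''(x) = 30x + 8
Set f''(x) = 0:
30x + 8 = 0
x = -8 / 30 = -4/15
Since f''(x) is linear (degree 1), it changes sign at this point.
Therefore there is exactly 1 inflection point.

1


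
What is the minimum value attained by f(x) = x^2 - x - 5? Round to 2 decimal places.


For a quadratic f(x) = ax^2 + bx + c with a > 0, the minimum is at the vertex.
Vertex x-coordinate: x = -b/(2a)
x = -(-1) / (2 * 1)
x = 1/2
Substitute back to find the minimum value:
f(1/2) = 1 * (1/2)^2 - 1 * (1/2) - 5
= 1/4 - 1/2 - 5
= -21/4 = -5.25

-5.25


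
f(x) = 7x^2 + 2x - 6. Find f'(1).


Differentiate term by term using power and sum rules:
f(x) = 7x^2 + 2x - 6
f'(x) = 14x + 2
Substitute x = 1:
f'(1) = 14 * 1 + 2
= 14 + 2
= 16

16


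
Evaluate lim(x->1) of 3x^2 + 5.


Since polynomials are continuous, we use direct substitution.
lim(x->1) of 3x^2 + 5
= 3 * 1^2 + 0 * 1 + 5
= 3 + 0 + 5
= 8

8


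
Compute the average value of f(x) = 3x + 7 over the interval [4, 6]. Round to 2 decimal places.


Average value = 1/(b-a) * integral from a to b of f(x) dx
First compute the integral of 3x + 7:
F(x) = (3/2)x^2 + 7x
F(6) = 3/2 * 36 + 7 * 6 = 96
F(4) = 3/2 * 16 + 7 * 4 = 52
Integral = 96 - 52 = 44
Average = 44 / (6 - 4) = 44 / 2
= 22 = 22.00

22.00


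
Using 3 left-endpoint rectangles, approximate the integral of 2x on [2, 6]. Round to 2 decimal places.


Left Riemann sum uses left endpoints of each subinterval.
Interval: [2, 6], n = 3
dx = (6 - 2) / 3 = 4/3
Left endpoints: [2, 10/3, 14/3]
f values: [4, 20/3, 28/3]
Sum = dx * (sum of f values)
= 4/3 * 20
= 80/3 ≈ 26.67

26.67
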